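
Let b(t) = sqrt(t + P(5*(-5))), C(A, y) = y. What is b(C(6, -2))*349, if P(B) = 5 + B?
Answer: 349*I*sqrt(22) ≈ 1637.0*I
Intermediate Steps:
b(t) = sqrt(-20 + t) (b(t) = sqrt(t + (5 + 5*(-5))) = sqrt(t + (5 - 25)) = sqrt(t - 20) = sqrt(-20 + t))
b(C(6, -2))*349 = sqrt(-20 - 2)*349 = sqrt(-22)*349 = (I*sqrt(22))*349 = 349*I*sqrt(22)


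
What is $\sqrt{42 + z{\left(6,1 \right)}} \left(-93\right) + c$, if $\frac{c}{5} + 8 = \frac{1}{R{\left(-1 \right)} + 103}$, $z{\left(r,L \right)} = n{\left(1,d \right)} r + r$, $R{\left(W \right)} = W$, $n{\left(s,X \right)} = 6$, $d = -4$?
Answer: $- \frac{4075}{102} - 186 \sqrt{21} \approx -892.31$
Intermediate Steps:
$z{\left(r,L \right)} = 7 r$ ($z{\left(r,L \right)} = 6 r + r = 7 r$)
$c = - \frac{4075}{102}$ ($c = -40 + \frac{5}{-1 + 103} = -40 + \frac{5}{102} = - \frac{4075}{102} \approx -39.951$)
$\sqrt{42 + z{\left(6,1 \right)}} \left(-93\right) + c = \sqrt{42 + 7 \cdot 6} \left(-93\right) - \frac{4075}{102} = \sqrt{42 + 42} \left(-93\right) - \frac{4075}{102} = \sqrt{84} \left(-93\right) - \frac{4075}{102} = 2 \sqrt{21} \left(-93\right) - \frac{4075}{102} = - 186 \sqrt{21} - \frac{4075}{102} = - \frac{4075}{102} - 186 \sqrt{21}$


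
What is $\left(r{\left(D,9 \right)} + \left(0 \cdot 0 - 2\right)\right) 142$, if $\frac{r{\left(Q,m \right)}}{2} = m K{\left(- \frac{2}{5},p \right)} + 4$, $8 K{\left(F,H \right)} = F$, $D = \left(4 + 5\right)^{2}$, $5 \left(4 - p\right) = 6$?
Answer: $\frac{3621}{5} \approx 724.2$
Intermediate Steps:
$p = \frac{14}{5}$ ($p = 4 - \frac{6}{5} = \frac{14}{5} \approx 2.8$)
$D = 81$ ($D = 9^{2} = 81$)
$K{\left(F,H \right)} = \frac{F}{8}$
$r{\left(Q,m \right)} = 8 - \frac{m}{10}$ ($r{\left(Q,m \right)} = 2 \left(m \frac{\left(-2\right) \frac{1}{5}}{8} + 4\right) = 2 \left(m \frac{1}{8} \left(- \frac{2}{5}\right) + 4\right) = 2 \left(m \left(- \frac{1}{20}\right) + 4\right) = 2 \left(- \frac{m}{20} + 4\right) = 2 \left(4 - \frac{m}{20}\right) = 8 - \frac{m}{10}$)
$\left(r{\left(D,9 \right)} + \left(0 \cdot 0 - 2\right)\right) 142 = \left(\left(8 - \frac{9}{10}\right) + \left(0 \cdot 0 - 2\right)\right) 142 = \left(\left(8 - \frac{9}{10}\right) + \left(0 - 2\right)\right) 142 = \left(\frac{71}{10} - 2\right) 142 = \frac{51}{10} \cdot 142 = \frac{3621}{5}$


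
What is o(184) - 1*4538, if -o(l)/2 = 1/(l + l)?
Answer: -834993/184 ≈ -4538.0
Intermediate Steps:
o(l) = -1/l (o(l) = -2/(l + l) = -2*1/(2*l) = -1/l)
o(184) - 1*4538 = -1/184 - 1*4538 = -1*1/184 - 4538 = -1/184 - 4538 = -834993/184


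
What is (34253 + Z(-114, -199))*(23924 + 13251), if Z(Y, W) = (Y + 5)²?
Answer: 1715031450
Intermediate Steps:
Z(Y, W) = (5 + Y)²
(34253 + Z(-114, -199))*(23924 + 13251) = (34253 + (5 - 114)²)*(23924 + 13251) = (34253 + (-109)²)*37175 = (34253 + 11881)*37175 = 46134*37175 = 1715031450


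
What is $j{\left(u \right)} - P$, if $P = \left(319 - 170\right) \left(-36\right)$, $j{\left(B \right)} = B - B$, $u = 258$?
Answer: $5364$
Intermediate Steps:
$j{\left(B \right)} = 0$
$P = -5364$ ($P = 149 \left(-36\right) = -5364$)
$j{\left(u \right)} - P = 0 - -5364 = 0 + 5364 = 5364$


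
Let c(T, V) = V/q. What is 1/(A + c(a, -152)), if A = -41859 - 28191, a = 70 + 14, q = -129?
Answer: -129/9036298 ≈ -1.4276e-5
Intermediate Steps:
a = 84
c(T, V) = -V/129 (c(T, V) = V/(-129) = V*(-1/129) = -V/129)
A = -70050
1/(A + c(a, -152)) = 1/(-70050 - 1/129*(-152)) = 1/(-70050 + 152/129) = 1/(-9036298/129) = -129/9036298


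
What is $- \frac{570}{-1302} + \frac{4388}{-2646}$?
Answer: $- \frac{50059}{41013} \approx -1.2206$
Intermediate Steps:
$- \frac{570}{-1302} + \frac{4388}{-2646} = \left(-570\right) \left(- \frac{1}{1302}\right) + 4388 \left(- \frac{1}{2646}\right) = \frac{95}{217} - \frac{2194}{1323} = - \frac{50059}{41013}$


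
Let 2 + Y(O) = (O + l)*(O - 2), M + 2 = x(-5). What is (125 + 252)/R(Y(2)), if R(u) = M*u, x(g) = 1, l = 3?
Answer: 377/2 ≈ 188.50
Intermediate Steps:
M = -1 (M = -2 + 1 = -1)
Y(O) = -2 + (-2 + O)*(3 + O) (Y(O) = -2 + (O + 3)*(O - 2) = -2 + (3 + O)*(-2 + O) = -2 + (-2 + O)*(3 + O))
R(u) = -u
(125 + 252)/R(Y(2)) = (125 + 252)/((-(-8 + 2 + 2²))) = 377/((-(-8 + 2 + 4))) = 377/((-1*(-2))) = 377/2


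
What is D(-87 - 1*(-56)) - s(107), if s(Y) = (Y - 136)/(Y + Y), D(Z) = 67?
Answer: 14367/214 ≈ 67.135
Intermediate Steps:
s(Y) = (-136 + Y)/(2*Y) (s(Y) = (-136 + Y)/((2*Y)) = (-136 + Y)*(1/(2*Y)) = (-136 + Y)/(2*Y))
D(-87 - 1*(-56)) - s(107) = 67 - (-136 + 107)/(2*107) = 67 - (-29)/(2*107) = 67 - 1*(-29/214) = 67 + 29/214 = 14367/214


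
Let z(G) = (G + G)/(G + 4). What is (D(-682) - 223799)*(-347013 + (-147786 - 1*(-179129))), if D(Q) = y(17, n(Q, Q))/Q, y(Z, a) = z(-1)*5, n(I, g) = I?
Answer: 72271501249240/1023 ≈ 7.0647e+10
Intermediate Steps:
z(G) = 2*G/(4 + G) (z(G) = (2*G)/(4 + G) = 2*G/(4 + G))
y(Z, a) = -10/3 (y(Z, a) = (2*(-1)/(4 - 1))*5 = (2*(-1)/3)*5 = (2*(-1)*(⅓))*5 = -⅔*5 = -10/3)
D(Q) = -10/(3*Q)
(D(-682) - 223799)*(-347013 + (-147786 - 1*(-179129))) = (-10/3/(-682) - 223799)*(-347013 + (-147786 - 1*(-179129))) = (-10/3*(-1/682) - 223799)*(-347013 + (-147786 + 179129)) = (5/1023 - 223799)*(-347013 + 31343) = -228946372/1023*(-315670) = 72271501249240/1023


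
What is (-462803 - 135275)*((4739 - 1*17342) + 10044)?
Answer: 1530481602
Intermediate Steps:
(-462803 - 135275)*((4739 - 1*17342) + 10044) = -598078*((4739 - 17342) + 10044) = -598078*(-12603 + 10044) = -598078*(-2559) = 1530481602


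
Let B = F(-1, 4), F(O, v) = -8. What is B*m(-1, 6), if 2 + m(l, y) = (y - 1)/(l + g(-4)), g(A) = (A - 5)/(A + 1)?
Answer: -4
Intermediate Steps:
g(A) = (-5 + A)/(1 + A)
B = -8
m(l, y) = -2 + (-1 + y)/(3 + l) (m(l, y) = -2 + (y - 1)/(l + (-5 - 4)/(1 - 4)) = -2 + (-1 + y)/(l - 9/(-3)) = -2 + (-1 + y)/(l - 1/3*(-9)) = -2 + (-1 + y)/(l + 3) = -2 + (-1 + y)/(3 + l))
B*m(-1, 6) = -8*(-7 + 6 - 2*(-1))/(3 - 1) = -8*(-7 + 6 + 2)/2 = -4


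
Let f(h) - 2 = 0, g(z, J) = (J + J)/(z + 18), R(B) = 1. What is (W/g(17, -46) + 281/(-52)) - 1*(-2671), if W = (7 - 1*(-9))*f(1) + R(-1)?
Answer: 1586519/598 ≈ 2653.0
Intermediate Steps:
g(z, J) = 2*J/(18 + z) (g(z, J) = (2*J)/(18 + z) = 2*J/(18 + z))
f(h) = 2 (f(h) = 2 + 0 = 2)
W = 33 (W = (7 - 1*(-9))*2 + 1 = (7 + 9)*2 + 1 = 16*2 + 1 = 32 + 1 = 33)
(W/g(17, -46) + 281/(-52)) - 1*(-2671) = (33/((2*(-46)/(18 + 17))) + 281/(-52)) - 1*(-2671) = (33/((2*(-46)/35)) + 281*(-1/52)) + 2671 = (33/((2*(-46)*(1/35))) - 281/52) + 2671 = (33/(-92/35) - 281/52) + 2671 = (33*(-35/92) - 281/52) + 2671 = (-1155/92 - 281/52) + 2671 = -10739/598 + 2671 = 1586519/598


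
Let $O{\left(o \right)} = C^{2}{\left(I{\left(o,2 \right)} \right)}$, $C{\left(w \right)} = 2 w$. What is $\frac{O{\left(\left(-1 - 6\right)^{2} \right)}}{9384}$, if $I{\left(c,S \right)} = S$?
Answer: $\frac{2}{1173} \approx 0.001705$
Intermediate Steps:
$O{\left(o \right)} = 16$ ($O{\left(o \right)} = \left(2 \cdot 2\right)^{2} = 4^{2} = 16$)
$\frac{O{\left(\left(-1 - 6\right)^{2} \right)}}{9384} = \frac{16}{9384} = 16 \cdot \frac{1}{9384} = \frac{2}{1173}$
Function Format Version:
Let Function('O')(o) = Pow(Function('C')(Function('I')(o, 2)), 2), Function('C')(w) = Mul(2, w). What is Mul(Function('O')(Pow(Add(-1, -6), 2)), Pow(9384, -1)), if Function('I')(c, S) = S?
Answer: Rational(2, 1173) ≈ 0.0017050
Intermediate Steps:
Function('O')(o) = 16 (Function('O')(o) = Pow(Mul(2, 2), 2) = Pow(4, 2) = 16)
Mul(Function('O')(Pow(Add(-1, -6), 2)), Pow(9384, -1)) = Mul(16, Pow(9384, -1)) = Mul(16, Rational(1, 9384)) = Rational(2, 1173)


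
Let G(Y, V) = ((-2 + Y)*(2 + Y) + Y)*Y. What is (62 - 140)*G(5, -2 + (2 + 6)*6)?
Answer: -10140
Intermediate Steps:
G(Y, V) = Y*(Y + (-2 + Y)*(2 + Y)) (G(Y, V) = (Y + (-2 + Y)*(2 + Y))*Y = Y*(Y + (-2 + Y)*(2 + Y)))
(62 - 140)*G(5, -2 + (2 + 6)*6) = (62 - 140)*(5*(-4 + 5 + 5**2)) = -390*(-4 + 5 + 25) = -390*26 = -78*130 = -10140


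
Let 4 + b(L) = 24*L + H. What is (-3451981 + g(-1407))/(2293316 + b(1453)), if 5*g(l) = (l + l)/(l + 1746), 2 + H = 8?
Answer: -1950370203/1315427350 ≈ -1.4827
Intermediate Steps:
H = 6 (H = -2 + 8 = 6)
b(L) = 2 + 24*L (b(L) = -4 + (24*L + 6) = -4 + (6 + 24*L) = 2 + 24*L)
g(l) = 2*l/(5*(1746 + l)) (g(l) = ((l + l)/(l + 1746))/5 = ((2*l)/(1746 + l))/5 = (2*l/(1746 + l))/5 = 2*l/(5*(1746 + l)))
(-3451981 + g(-1407))/(2293316 + b(1453)) = (-3451981 + (2/5)*(-1407)/(1746 - 1407))/(2293316 + (2 + 24*1453)) = (-3451981 + (2/5)*(-1407)/339)/(2293316 + (2 + 34872)) = (-3451981 + (2/5)*(-1407)*(1/339))/(2293316 + 34874) = (-3451981 - 938/565)/2328190 = -1950370203/565*1/2328190 = -1950370203/1315427350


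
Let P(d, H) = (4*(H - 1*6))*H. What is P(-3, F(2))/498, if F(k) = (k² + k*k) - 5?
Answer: -6/83 ≈ -0.072289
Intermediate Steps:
F(k) = -5 + 2*k² (F(k) = (k² + k²) - 5 = 2*k² - 5 = -5 + 2*k²)
P(d, H) = H*(-24 + 4*H) (P(d, H) = (4*(H - 6))*H = (4*(-6 + H))*H = (-24 + 4*H)*H = H*(-24 + 4*H))
P(-3, F(2))/498 = (4*(-5 + 2*2²)*(-6 + (-5 + 2*2²)))/498 = (4*(-5 + 2*4)*(-6 + (-5 + 2*4)))*(1/498) = (4*(-5 + 8)*(-6 + (-5 + 8)))*(1/498) = (4*3*(-6 + 3))*(1/498) = (4*3*(-3))*(1/498) = -36*1/498 = -6/83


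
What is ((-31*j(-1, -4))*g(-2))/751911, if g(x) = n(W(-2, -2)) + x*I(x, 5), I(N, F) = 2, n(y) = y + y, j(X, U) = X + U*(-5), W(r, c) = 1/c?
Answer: 2945/751911 ≈ 0.0039167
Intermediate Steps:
j(X, U) = X - 5*U
n(y) = 2*y
g(x) = -1 + 2*x (g(x) = 2/(-2) + x*2 = 2*(-1/2) + 2*x = -1 + 2*x)
((-31*j(-1, -4))*g(-2))/751911 = ((-31*(-1 - 5*(-4)))*(-1 + 2*(-2)))/751911 = ((-31*(-1 + 20))*(-1 - 4))*(1/751911) = (-31*19*(-5))*(1/751911) = -589*(-5)*(1/751911) = 2945*(1/751911) = 2945/751911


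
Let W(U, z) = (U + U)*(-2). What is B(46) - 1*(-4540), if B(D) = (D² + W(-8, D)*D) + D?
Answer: 8174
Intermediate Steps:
W(U, z) = -4*U (W(U, z) = (2*U)*(-2) = -4*U)
B(D) = D² + 33*D (B(D) = (D² + (-4*(-8))*D) + D = (D² + 32*D) + D = D² + 33*D)
B(46) - 1*(-4540) = 46*(33 + 46) - 1*(-4540) = 46*79 + 4540 = 3634 + 4540 = 8174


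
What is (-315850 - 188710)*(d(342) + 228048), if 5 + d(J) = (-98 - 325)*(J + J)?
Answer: 30923977840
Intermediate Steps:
d(J) = -5 - 846*J (d(J) = -5 + (-98 - 325)*(J + J) = -5 - 846*J)
(-315850 - 188710)*(d(342) + 228048) = (-315850 - 188710)*((-5 - 846*342) + 228048) = -504560*((-5 - 289332) + 228048) = -504560*(-289337 + 228048) = -504560*(-61289) = 30923977840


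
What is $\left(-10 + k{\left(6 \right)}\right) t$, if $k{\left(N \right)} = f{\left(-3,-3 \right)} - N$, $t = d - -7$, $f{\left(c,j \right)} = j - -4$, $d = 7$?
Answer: $-210$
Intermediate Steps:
$f{\left(c,j \right)} = 4 + j$ ($f{\left(c,j \right)} = j + 4 = 4 + j$)
$t = 14$ ($t = 7 - -7 = 7 + 7 = 14$)
$k{\left(N \right)} = 1 - N$ ($k{\left(N \right)} = \left(4 - 3\right) - N = 1 - N$)
$\left(-10 + k{\left(6 \right)}\right) t = \left(-10 + \left(1 - 6\right)\right) 14 = \left(-10 - 5\right) 14 = \left(-15\right) 14 = -210$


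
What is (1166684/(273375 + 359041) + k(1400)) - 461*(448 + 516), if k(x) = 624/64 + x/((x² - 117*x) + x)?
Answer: -22553529563225/50751384 ≈ -4.4439e+5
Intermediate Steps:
k(x) = 39/4 + x/(x² - 116*x) (k(x) = 624*(1/64) + x/(x² - 116*x) = 39/4 + x/(x² - 116*x))
(1166684/(273375 + 359041) + k(1400)) - 461*(448 + 516) = (1166684/(273375 + 359041) + (-4520 + 39*1400)/(4*(-116 + 1400))) - 461*(448 + 516) = (1166684/632416 + (¼)*(-4520 + 54600)/1284) - 461*964 = (1166684*(1/632416) + (¼)*(1/1284)*50080) - 444404 = (291671/158104 + 3130/321) - 444404 = 588491911/50751384 - 444404 = -22553529563225/50751384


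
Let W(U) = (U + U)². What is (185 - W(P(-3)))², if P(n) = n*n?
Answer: 19321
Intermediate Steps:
P(n) = n²
W(U) = 4*U² (W(U) = (2*U)² = 4*U²)
(185 - W(P(-3)))² = (185 - 4*((-3)²)²)² = (185 - 4*9²)² = (185 - 4*81)² = (185 - 1*324)² = (185 - 324)² = (-139)² = 19321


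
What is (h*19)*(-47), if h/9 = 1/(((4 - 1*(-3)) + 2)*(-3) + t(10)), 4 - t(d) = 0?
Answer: 8037/23 ≈ 349.43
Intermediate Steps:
t(d) = 4 (t(d) = 4 - 1*0 = 4 + 0 = 4)
h = -9/23 (h = 9/(((4 - 1*(-3)) + 2)*(-3) + 4) = 9/(((4 + 3) + 2)*(-3) + 4) = 9/((7 + 2)*(-3) + 4) = 9/(9*(-3) + 4) = 9/(-27 + 4) = 9/(-23) = 9*(-1/23) = -9/23 ≈ -0.39130)
(h*19)*(-47) = -9/23*19*(-47) = -171/23*(-47) = 8037/23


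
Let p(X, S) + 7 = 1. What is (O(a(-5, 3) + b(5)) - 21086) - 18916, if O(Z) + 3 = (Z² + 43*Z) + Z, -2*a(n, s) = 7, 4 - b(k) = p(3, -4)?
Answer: -158707/4 ≈ -39677.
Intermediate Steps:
p(X, S) = -6 (p(X, S) = -7 + 1 = -6)
b(k) = 10 (b(k) = 4 - 1*(-6) = 4 + 6 = 10)
a(n, s) = -7/2 (a(n, s) = -½*7 = -7/2)
O(Z) = -3 + Z² + 44*Z (O(Z) = -3 + ((Z² + 43*Z) + Z) = -3 + (Z² + 44*Z) = -3 + Z² + 44*Z)
(O(a(-5, 3) + b(5)) - 21086) - 18916 = ((-3 + (-7/2 + 10)² + 44*(-7/2 + 10)) - 21086) - 18916 = ((-3 + (13/2)² + 44*(13/2)) - 21086) - 18916 = ((-3 + 169/4 + 286) - 21086) - 18916 = (1301/4 - 21086) - 18916 = -83043/4 - 18916 = -158707/4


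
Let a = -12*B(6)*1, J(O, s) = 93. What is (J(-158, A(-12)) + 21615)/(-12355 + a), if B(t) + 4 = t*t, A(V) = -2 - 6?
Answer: -21708/12739 ≈ -1.7041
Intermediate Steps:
A(V) = -8
B(t) = -4 + t² (B(t) = -4 + t*t = -4 + t²)
a = -384 (a = -12*(-4 + 6²)*1 = -12*(-4 + 36)*1 = -12*32*1 = -384*1 = -384)
(J(-158, A(-12)) + 21615)/(-12355 + a) = (93 + 21615)/(-12355 - 384) = 21708/(-12739) = 21708*(-1/12739) = -21708/12739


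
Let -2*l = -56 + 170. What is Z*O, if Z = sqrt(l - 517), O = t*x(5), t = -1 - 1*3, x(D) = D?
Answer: -20*I*sqrt(574) ≈ -479.17*I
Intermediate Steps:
l = -57 (l = -(-56 + 170)/2 = -1/2*114 = -57)
t = -4 (t = -1 - 3 = -4)
O = -20 (O = -4*5 = -20)
Z = I*sqrt(574) (Z = sqrt(-57 - 517) = sqrt(-574) = I*sqrt(574) ≈ 23.958*I)
Z*O = (I*sqrt(574))*(-20) = -20*I*sqrt(574)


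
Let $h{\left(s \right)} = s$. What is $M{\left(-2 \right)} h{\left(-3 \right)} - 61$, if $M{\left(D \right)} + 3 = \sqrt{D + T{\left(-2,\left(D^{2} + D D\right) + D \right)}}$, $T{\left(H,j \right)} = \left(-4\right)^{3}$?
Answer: $-52 - 3 i \sqrt{66} \approx -52.0 - 24.372 i$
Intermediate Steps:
$T{\left(H,j \right)} = -64$
$M{\left(D \right)} = -3 + \sqrt{-64 + D}$ ($M{\left(D \right)} = -3 + \sqrt{D - 64} = -3 + \sqrt{-64 + D}$)
$M{\left(-2 \right)} h{\left(-3 \right)} - 61 = \left(-3 + \sqrt{-64 - 2}\right) \left(-3\right) - 61 = \left(-3 + \sqrt{-66}\right) \left(-3\right) - 61 = \left(-3 + i \sqrt{66}\right) \left(-3\right) - 61 = \left(9 - 3 i \sqrt{66}\right) - 61 = -52 - 3 i \sqrt{66}$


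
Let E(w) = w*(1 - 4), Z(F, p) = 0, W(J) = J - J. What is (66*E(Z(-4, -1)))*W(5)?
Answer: 0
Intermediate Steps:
W(J) = 0
E(w) = -3*w (E(w) = w*(-3) = -3*w)
(66*E(Z(-4, -1)))*W(5) = (66*(-3*0))*0 = (66*0)*0 = 0*0 = 0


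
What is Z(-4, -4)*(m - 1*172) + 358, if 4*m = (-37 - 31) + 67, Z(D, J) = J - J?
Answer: 358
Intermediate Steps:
Z(D, J) = 0
m = -¼ (m = ((-37 - 31) + 67)/4 = (-68 + 67)/4 = (¼)*(-1) = -¼ ≈ -0.25000)
Z(-4, -4)*(m - 1*172) + 358 = 0*(-¼ - 1*172) + 358 = 0*(-¼ - 172) + 358 = 0*(-689/4) + 358 = 0 + 358 = 358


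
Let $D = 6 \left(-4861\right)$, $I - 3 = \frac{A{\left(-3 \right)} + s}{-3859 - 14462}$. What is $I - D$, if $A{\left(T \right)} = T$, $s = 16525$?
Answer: $\frac{534388727}{18321} \approx 29168.0$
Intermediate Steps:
$I = \frac{38441}{18321}$ ($I = 3 + \frac{-3 + 16525}{-3859 - 14462} = 3 + \frac{16522}{-18321} = 3 + 16522 \left(- \frac{1}{18321}\right) = 3 - \frac{16522}{18321} = \frac{38441}{18321} \approx 2.0982$)
$D = -29166$
$I - D = \frac{38441}{18321} - -29166 = \frac{38441}{18321} + 29166 = \frac{534388727}{18321}$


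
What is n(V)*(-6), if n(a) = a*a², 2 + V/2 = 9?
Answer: -16464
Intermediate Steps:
V = 14 (V = -4 + 2*9 = -4 + 18 = 14)
n(a) = a³
n(V)*(-6) = 14³*(-6) = 2744*(-6) = -16464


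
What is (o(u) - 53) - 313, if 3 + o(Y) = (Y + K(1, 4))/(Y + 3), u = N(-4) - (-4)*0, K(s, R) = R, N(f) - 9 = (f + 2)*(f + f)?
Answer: -10303/28 ≈ -367.96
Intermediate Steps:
N(f) = 9 + 2*f*(2 + f) (N(f) = 9 + (f + 2)*(f + f) = 9 + (2 + f)*(2*f) = 9 + 2*f*(2 + f))
u = 25 (u = (9 + 2*(-4)² + 4*(-4)) - (-4)*0 = (9 + 2*16 - 16) - 1*0 = (9 + 32 - 16) + 0 = 25 + 0 = 25)
o(Y) = -3 + (4 + Y)/(3 + Y) (o(Y) = -3 + (Y + 4)/(Y + 3) = -3 + (4 + Y)/(3 + Y))
(o(u) - 53) - 313 = ((-5 - 2*25)/(3 + 25) - 53) - 313 = ((-5 - 50)/28 - 53) - 313 = ((1/28)*(-55) - 53) - 313 = (-55/28 - 53) - 313 = -1539/28 - 313 = -10303/28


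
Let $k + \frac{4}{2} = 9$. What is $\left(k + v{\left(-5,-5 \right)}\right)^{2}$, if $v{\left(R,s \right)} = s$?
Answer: $4$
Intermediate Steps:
$k = 7$ ($k = -2 + 9 = 7$)
$\left(k + v{\left(-5,-5 \right)}\right)^{2} = \left(7 - 5\right)^{2} = 2^{2} = 4$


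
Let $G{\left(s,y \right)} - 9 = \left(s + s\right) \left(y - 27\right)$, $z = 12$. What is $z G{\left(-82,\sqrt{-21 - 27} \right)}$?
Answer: $53244 - 7872 i \sqrt{3} \approx 53244.0 - 13635.0 i$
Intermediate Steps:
$G{\left(s,y \right)} = 9 + 2 s \left(-27 + y\right)$ ($G{\left(s,y \right)} = 9 + \left(s + s\right) \left(y - 27\right) = 9 + 2 s \left(-27 + y\right)$)
$z G{\left(-82,\sqrt{-21 - 27} \right)} = 12 \left(9 - -4428 + 2 \left(-82\right) \sqrt{-21 - 27}\right) = 12 \left(9 + 4428 + 2 \left(-82\right) \sqrt{-48}\right) = 12 \left(9 + 4428 + 2 \left(-82\right) 4 i \sqrt{3}\right) = 12 \left(9 + 4428 - 656 i \sqrt{3}\right) = 12 \left(4437 - 656 i \sqrt{3}\right) = 53244 - 7872 i \sqrt{3}$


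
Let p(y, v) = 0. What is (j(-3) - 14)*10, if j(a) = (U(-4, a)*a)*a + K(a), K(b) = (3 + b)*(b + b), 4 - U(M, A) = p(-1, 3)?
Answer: 220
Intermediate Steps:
U(M, A) = 4 (U(M, A) = 4 - 1*0 = 4 + 0 = 4)
K(b) = 2*b*(3 + b) (K(b) = (3 + b)*(2*b) = 2*b*(3 + b))
j(a) = 4*a² + 2*a*(3 + a) (j(a) = (4*a)*a + 2*a*(3 + a) = 4*a² + 2*a*(3 + a))
(j(-3) - 14)*10 = (6*(-3)*(1 - 3) - 14)*10 = (6*(-3)*(-2) - 14)*10 = (36 - 14)*10 = 22*10 = 220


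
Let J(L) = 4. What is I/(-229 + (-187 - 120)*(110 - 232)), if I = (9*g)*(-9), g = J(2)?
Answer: -324/37225 ≈ -0.0087038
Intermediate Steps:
g = 4
I = -324 (I = (9*4)*(-9) = 36*(-9) = -324)
I/(-229 + (-187 - 120)*(110 - 232)) = -324/(-229 + (-187 - 120)*(110 - 232)) = -324/(-229 - 307*(-122)) = -324/(-229 + 37454) = -324/37225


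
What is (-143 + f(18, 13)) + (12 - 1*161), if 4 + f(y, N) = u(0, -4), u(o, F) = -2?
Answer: -298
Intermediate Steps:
f(y, N) = -6 (f(y, N) = -4 - 2 = -6)
(-143 + f(18, 13)) + (12 - 1*161) = (-143 - 6) + (12 - 1*161) = -149 + (12 - 161) = -149 - 149 = -298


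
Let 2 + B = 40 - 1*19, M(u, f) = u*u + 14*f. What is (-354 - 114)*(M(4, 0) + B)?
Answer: -16380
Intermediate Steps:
M(u, f) = u² + 14*f
B = 19 (B = -2 + (40 - 1*19) = -2 + (40 - 19) = -2 + 21 = 19)
(-354 - 114)*(M(4, 0) + B) = (-354 - 114)*((4² + 14*0) + 19) = -468*((16 + 0) + 19) = -468*(16 + 19) = -468*35 = -16380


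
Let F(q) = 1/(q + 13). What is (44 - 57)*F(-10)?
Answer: -13/3 ≈ -4.3333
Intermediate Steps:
F(q) = 1/(13 + q)
(44 - 57)*F(-10) = (44 - 57)/(13 - 10) = -13/3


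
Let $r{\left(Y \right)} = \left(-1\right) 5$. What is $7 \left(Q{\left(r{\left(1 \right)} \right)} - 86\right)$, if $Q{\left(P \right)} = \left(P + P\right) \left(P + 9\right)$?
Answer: $-882$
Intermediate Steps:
$r{\left(Y \right)} = -5$
$Q{\left(P \right)} = 2 P \left(9 + P\right)$
$7 \left(Q{\left(r{\left(1 \right)} \right)} - 86\right) = 7 \left(2 \left(-5\right) \left(9 - 5\right) - 86\right) = 7 \left(2 \left(-5\right) 4 - 86\right) = 7 \left(-40 - 86\right) = 7 \left(-126\right) = -882$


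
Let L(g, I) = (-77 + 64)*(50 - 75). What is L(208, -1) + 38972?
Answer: 39297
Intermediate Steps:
L(g, I) = 325 (L(g, I) = -13*(-25) = 325)
L(208, -1) + 38972 = 325 + 38972 = 39297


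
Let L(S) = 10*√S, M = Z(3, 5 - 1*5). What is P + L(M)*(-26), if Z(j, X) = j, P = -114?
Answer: -114 - 260*√3 ≈ -564.33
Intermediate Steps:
M = 3
P + L(M)*(-26) = -114 + (10*√3)*(-26) = -114 - 260*√3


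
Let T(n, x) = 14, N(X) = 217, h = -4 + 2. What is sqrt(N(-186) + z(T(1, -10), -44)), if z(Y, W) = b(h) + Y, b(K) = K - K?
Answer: sqrt(231) ≈ 15.199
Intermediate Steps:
h = -2
b(K) = 0
z(Y, W) = Y (z(Y, W) = 0 + Y = Y)
sqrt(N(-186) + z(T(1, -10), -44)) = sqrt(217 + 14) = sqrt(231)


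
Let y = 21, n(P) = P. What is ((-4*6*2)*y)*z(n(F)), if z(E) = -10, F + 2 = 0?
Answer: 10080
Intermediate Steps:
F = -2 (F = -2 + 0 = -2)
((-4*6*2)*y)*z(n(F)) = ((-4*6*2)*21)*(-10) = (-24*2*21)*(-10) = -48*21*(-10) = -1008*(-10) = 10080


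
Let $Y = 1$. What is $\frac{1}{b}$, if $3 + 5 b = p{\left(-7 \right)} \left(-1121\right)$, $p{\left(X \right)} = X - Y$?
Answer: $\frac{1}{1793} \approx 0.00055772$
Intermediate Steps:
$p{\left(X \right)} = -1 + X$ ($p{\left(X \right)} = X - 1 = -1 + X$)
$b = 1793$ ($b = - \frac{3}{5} + \frac{\left(-1 - 7\right) \left(-1121\right)}{5} = - \frac{3}{5} + \frac{\left(-8\right) \left(-1121\right)}{5} = - \frac{3}{5} + \frac{1}{5} \cdot 8968 = - \frac{3}{5} + \frac{8968}{5} = 1793$)
$\frac{1}{b} = \frac{1}{1793}$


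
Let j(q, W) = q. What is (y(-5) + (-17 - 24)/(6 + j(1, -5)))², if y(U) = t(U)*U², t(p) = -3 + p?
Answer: 2076481/49 ≈ 42377.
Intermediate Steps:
y(U) = U²*(-3 + U) (y(U) = (-3 + U)*U² = U²*(-3 + U))
(y(-5) + (-17 - 24)/(6 + j(1, -5)))² = ((-5)²*(-3 - 5) + (-17 - 24)/(6 + 1))² = (25*(-8) - 41/7)² = (-200 - 41*⅐)² = (-200 - 41/7)² = (-1441/7)² = 2076481/49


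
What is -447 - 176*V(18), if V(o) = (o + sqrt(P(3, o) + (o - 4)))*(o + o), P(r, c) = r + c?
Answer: -114495 - 6336*sqrt(35) ≈ -1.5198e+5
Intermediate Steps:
P(r, c) = c + r
V(o) = 2*o*(o + sqrt(-1 + 2*o)) (V(o) = (o + sqrt((o + 3) + (o - 4)))*(o + o) = (o + sqrt((3 + o) + (-4 + o)))*(2*o) = (o + sqrt(-1 + 2*o))*(2*o) = 2*o*(o + sqrt(-1 + 2*o)))
-447 - 176*V(18) = -447 - 352*18*(18 + sqrt(-1 + 2*18)) = -447 - 352*18*(18 + sqrt(-1 + 36)) = -447 - 352*18*(18 + sqrt(35)) = -447 - 176*(648 + 36*sqrt(35)) = -447 + (-114048 - 6336*sqrt(35)) = -114495 - 6336*sqrt(35)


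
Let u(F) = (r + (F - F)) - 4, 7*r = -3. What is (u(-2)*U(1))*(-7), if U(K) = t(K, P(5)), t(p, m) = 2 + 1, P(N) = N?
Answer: 93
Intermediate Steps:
r = -3/7 (r = (1/7)*(-3) = -3/7 ≈ -0.42857)
u(F) = -31/7 (u(F) = (-3/7 + (F - F)) - 4 = (-3/7 + 0) - 4 = -3/7 - 4 = -31/7)
t(p, m) = 3
U(K) = 3
(u(-2)*U(1))*(-7) = -31/7*3*(-7) = -93/7*(-7) = 93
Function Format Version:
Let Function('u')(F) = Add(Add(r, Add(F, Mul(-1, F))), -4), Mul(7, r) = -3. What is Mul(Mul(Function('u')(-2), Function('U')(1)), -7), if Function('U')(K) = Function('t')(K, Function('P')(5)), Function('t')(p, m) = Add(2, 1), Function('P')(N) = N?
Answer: 93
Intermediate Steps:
r = Rational(-3, 7) (r = Mul(Rational(1, 7), -3) = Rational(-3, 7) ≈ -0.42857)
Function('u')(F) = Rational(-31, 7) (Function('u')(F) = Add(Add(Rational(-3, 7), Add(F, Mul(-1, F))), -4) = Add(Add(Rational(-3, 7), 0), -4) = Add(Rational(-3, 7), -4) = Rational(-31, 7))
Function('t')(p, m) = 3
Function('U')(K) = 3
Mul(Mul(Function('u')(-2), Function('U')(1)), -7) = Mul(Mul(Rational(-31, 7), 3), -7) = Mul(Rational(-93, 7), -7) = 93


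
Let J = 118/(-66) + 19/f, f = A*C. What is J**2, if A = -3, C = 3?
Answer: 148996/9801 ≈ 15.202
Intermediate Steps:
f = -9 (f = -3*3 = -9)
J = -386/99 (J = 118/(-66) + 19/(-9) = 118*(-1/66) + 19*(-1/9) = -59/33 - 19/9 = -386/99 ≈ -3.8990)
J**2 = (-386/99)**2 = 148996/9801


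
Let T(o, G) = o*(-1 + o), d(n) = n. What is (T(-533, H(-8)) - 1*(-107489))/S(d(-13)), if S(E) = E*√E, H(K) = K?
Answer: 392111*I*√13/169 ≈ 8365.5*I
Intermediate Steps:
S(E) = E^(3/2)
(T(-533, H(-8)) - 1*(-107489))/S(d(-13)) = (-533*(-1 - 533) - 1*(-107489))/((-13)^(3/2)) = (-533*(-534) + 107489)/((-13*I*√13)) = (284622 + 107489)*(I*√13/169) = 392111*(I*√13/169) = 392111*I*√13/169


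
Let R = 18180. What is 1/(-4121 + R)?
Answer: 1/14059 ≈ 7.1129e-5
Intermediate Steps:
1/(-4121 + R) = 1/(-4121 + 18180) = 1/14059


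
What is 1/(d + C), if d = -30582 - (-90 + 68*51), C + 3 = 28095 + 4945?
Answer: -1/923 ≈ -0.0010834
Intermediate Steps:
C = 33037 (C = -3 + (28095 + 4945) = -3 + 33040 = 33037)
d = -33960 (d = -30582 - (-90 + 3468) = -30582 - 1*3378 = -30582 - 3378 = -33960)
1/(d + C) = 1/(-33960 + 33037) = 1/(-923) = -1/923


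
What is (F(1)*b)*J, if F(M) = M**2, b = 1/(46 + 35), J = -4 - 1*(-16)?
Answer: 4/27 ≈ 0.14815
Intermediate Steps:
J = 12 (J = -4 + 16 = 12)
b = 1/81 ≈ 0.012346
(F(1)*b)*J = (1**2*(1/81))*12 = (1*(1/81))*12 = (1/81)*12 = 4/27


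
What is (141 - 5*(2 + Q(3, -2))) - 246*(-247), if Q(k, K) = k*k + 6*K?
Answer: 60908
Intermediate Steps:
Q(k, K) = k² + 6*K
(141 - 5*(2 + Q(3, -2))) - 246*(-247) = (141 - 5*(2 + (3² + 6*(-2)))) - 246*(-247) = (141 - 5*(2 + (9 - 12))) + 60762 = (141 - 5*(2 - 3)) + 60762 = (141 - 5*(-1)) + 60762 = (141 - 1*(-5)) + 60762 = (141 + 5) + 60762 = 146 + 60762 = 60908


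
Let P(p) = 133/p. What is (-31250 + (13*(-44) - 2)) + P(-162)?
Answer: -5155621/162 ≈ -31825.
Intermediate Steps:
(-31250 + (13*(-44) - 2)) + P(-162) = (-31250 + (13*(-44) - 2)) + 133/(-162) = (-31250 + (-572 - 2)) + 133*(-1/162) = (-31250 - 574) - 133/162 = -31824 - 133/162 = -5155621/162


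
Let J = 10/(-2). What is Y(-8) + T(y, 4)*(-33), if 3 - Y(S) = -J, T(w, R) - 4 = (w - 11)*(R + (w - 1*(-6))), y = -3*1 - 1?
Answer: 2836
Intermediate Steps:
y = -4 (y = -3 - 1 = -4)
J = -5 (J = 10*(-1/2) = -5)
T(w, R) = 4 + (-11 + w)*(6 + R + w) (T(w, R) = 4 + (w - 11)*(R + (w - 1*(-6))) = 4 + (-11 + w)*(R + (w + 6)) = 4 + (-11 + w)*(R + (6 + w)) = 4 + (-11 + w)*(6 + R + w))
Y(S) = -2 (Y(S) = 3 - (-1)*(-5) = 3 - 1*5 = 3 - 5 = -2)
Y(-8) + T(y, 4)*(-33) = -2 + (-62 + (-4)**2 - 11*4 - 5*(-4) + 4*(-4))*(-33) = -2 + (-62 + 16 - 44 + 20 - 16)*(-33) = -2 - 86*(-33) = -2 + 2838 = 2836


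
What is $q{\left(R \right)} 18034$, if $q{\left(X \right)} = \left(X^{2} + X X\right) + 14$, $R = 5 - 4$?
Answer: $288544$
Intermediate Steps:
$R = 1$ ($R = 5 - 4 = 1$)
$q{\left(X \right)} = 14 + 2 X^{2}$ ($q{\left(X \right)} = \left(X^{2} + X^{2}\right) + 14 = 2 X^{2} + 14 = 14 + 2 X^{2}$)
$q{\left(R \right)} 18034 = \left(14 + 2 \cdot 1^{2}\right) 18034 = \left(14 + 2 \cdot 1\right) 18034 = \left(14 + 2\right) 18034 = 16 \cdot 18034 = 288544$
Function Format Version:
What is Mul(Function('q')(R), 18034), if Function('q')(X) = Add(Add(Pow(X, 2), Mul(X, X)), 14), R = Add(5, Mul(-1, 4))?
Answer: 288544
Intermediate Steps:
R = 1 (R = Add(5, -4) = 1)
Function('q')(X) = Add(14, Mul(2, Pow(X, 2))) (Function('q')(X) = Add(Add(Pow(X, 2), Pow(X, 2)), 14) = Add(Mul(2, Pow(X, 2)), 14) = Add(14, Mul(2, Pow(X, 2))))
Mul(Function('q')(R), 18034) = Mul(Add(14, Mul(2, Pow(1, 2))), 18034) = Mul(Add(14, Mul(2, 1)), 18034) = Mul(Add(14, 2), 18034) = Mul(16, 18034) = 288544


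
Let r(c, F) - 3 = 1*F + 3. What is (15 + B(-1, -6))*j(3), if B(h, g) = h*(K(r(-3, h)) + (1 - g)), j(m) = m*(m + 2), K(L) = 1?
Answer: 105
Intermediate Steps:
r(c, F) = 6 + F (r(c, F) = 3 + (1*F + 3) = 3 + (F + 3) = 3 + (3 + F) = 6 + F)
j(m) = m*(2 + m)
B(h, g) = h*(2 - g) (B(h, g) = h*(1 + (1 - g)) = h*(2 - g))
(15 + B(-1, -6))*j(3) = (15 - (2 - 1*(-6)))*(3*(2 + 3)) = (15 - (2 + 6))*(3*5) = (15 - 1*8)*15 = (15 - 8)*15 = 7*15 = 105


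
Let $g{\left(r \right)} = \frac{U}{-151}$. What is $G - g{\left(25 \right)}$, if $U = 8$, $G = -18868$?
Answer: $- \frac{2849060}{151} \approx -18868.0$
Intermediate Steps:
$g{\left(r \right)} = - \frac{8}{151}$ ($g{\left(r \right)} = \frac{8}{-151} = 8 \left(- \frac{1}{151}\right) = - \frac{8}{151}$)
$G - g{\left(25 \right)} = -18868 - - \frac{8}{151} = -18868 + \frac{8}{151} = - \frac{2849060}{151}$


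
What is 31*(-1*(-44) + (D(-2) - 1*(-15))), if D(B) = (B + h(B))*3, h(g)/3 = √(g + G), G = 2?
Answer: 1643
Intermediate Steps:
h(g) = 3*√(2 + g) (h(g) = 3*√(g + 2) = 3*√(2 + g))
D(B) = 3*B + 9*√(2 + B) (D(B) = (B + 3*√(2 + B))*3 = 3*B + 9*√(2 + B))
31*(-1*(-44) + (D(-2) - 1*(-15))) = 31*(-1*(-44) + ((3*(-2) + 9*√(2 - 2)) - 1*(-15))) = 31*(44 + ((-6 + 9*√0) + 15)) = 31*(44 + ((-6 + 9*0) + 15)) = 31*(44 + ((-6 + 0) + 15)) = 31*(44 + (-6 + 15)) = 31*(44 + 9) = 31*53 = 1643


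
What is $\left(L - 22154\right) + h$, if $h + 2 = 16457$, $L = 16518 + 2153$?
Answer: $12972$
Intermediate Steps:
$L = 18671$
$h = 16455$ ($h = -2 + 16457 = 16455$)
$\left(L - 22154\right) + h = \left(18671 - 22154\right) + 16455 = -3483 + 16455 = 12972$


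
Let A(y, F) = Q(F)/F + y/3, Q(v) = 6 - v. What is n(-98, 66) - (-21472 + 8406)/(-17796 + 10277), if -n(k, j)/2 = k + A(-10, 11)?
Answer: 50081464/248127 ≈ 201.84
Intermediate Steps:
A(y, F) = y/3 + (6 - F)/F (A(y, F) = (6 - F)/F + y/3 = y/3 + (6 - F)/F)
n(k, j) = 250/33 - 2*k (n(k, j) = -2*(k + (-1 + 6/11 + (⅓)*(-10))) = -2*(k + (-1 + 6*(1/11) - 10/3)) = -2*(k + (-1 + 6/11 - 10/3)) = -2*(k - 125/33) = -2*(-125/33 + k) = 250/33 - 2*k)
n(-98, 66) - (-21472 + 8406)/(-17796 + 10277) = (250/33 - 2*(-98)) - (-21472 + 8406)/(-17796 + 10277) = (250/33 + 196) - (-13066)/(-7519) = 6718/33 - (-13066)*(-1)/7519 = 6718/33 - 1*13066/7519 = 6718/33 - 13066/7519 = 50081464/248127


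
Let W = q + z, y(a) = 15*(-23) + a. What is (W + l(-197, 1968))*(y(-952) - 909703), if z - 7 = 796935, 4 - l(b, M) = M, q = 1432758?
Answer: -2029467496000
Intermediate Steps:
l(b, M) = 4 - M
z = 796942 (z = 7 + 796935 = 796942)
y(a) = -345 + a
W = 2229700 (W = 1432758 + 796942 = 2229700)
(W + l(-197, 1968))*(y(-952) - 909703) = (2229700 + (4 - 1*1968))*((-345 - 952) - 909703) = (2229700 + (4 - 1968))*(-1297 - 909703) = (2229700 - 1964)*(-911000) = 2227736*(-911000) = -2029467496000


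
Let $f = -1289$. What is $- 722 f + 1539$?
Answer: $932197$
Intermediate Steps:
$- 722 f + 1539 = \left(-722\right) \left(-1289\right) + 1539 = 930658 + 1539 = 932197$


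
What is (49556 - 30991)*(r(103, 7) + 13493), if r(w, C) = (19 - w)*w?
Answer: 89873165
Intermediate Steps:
r(w, C) = w*(19 - w)
(49556 - 30991)*(r(103, 7) + 13493) = (49556 - 30991)*(103*(19 - 1*103) + 13493) = 18565*(103*(19 - 103) + 13493) = 18565*(103*(-84) + 13493) = 18565*(-8652 + 13493) = 18565*4841 = 89873165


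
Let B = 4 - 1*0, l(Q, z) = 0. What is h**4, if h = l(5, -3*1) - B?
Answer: 256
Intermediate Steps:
B = 4 (B = 4 + 0 = 4)
h = -4 (h = 0 - 1*4 = 0 - 4 = -4)
h**4 = (-4)**4 = 256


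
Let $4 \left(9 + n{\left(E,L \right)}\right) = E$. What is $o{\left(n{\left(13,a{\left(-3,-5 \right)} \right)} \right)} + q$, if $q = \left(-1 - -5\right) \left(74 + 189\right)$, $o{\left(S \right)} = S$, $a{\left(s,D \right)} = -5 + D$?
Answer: $\frac{4185}{4} \approx 1046.3$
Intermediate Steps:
$n{\left(E,L \right)} = -9 + \frac{E}{4}$
$q = 1052$ ($q = \left(-1 + 5\right) 263 = 4 \cdot 263 = 1052$)
$o{\left(n{\left(13,a{\left(-3,-5 \right)} \right)} \right)} + q = \left(-9 + \frac{1}{4} \cdot 13\right) + 1052 = \left(-9 + \frac{13}{4}\right) + 1052 = - \frac{23}{4} + 1052 = \frac{4185}{4}$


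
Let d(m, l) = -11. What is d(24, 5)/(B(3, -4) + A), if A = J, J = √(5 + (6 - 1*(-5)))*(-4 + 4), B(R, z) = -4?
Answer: 11/4 ≈ 2.7500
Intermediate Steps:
J = 0 (J = √(5 + (6 + 5))*0 = √(5 + 11)*0 = √16*0 = 4*0 = 0)
A = 0
d(24, 5)/(B(3, -4) + A) = -11/(-4 + 0) = -11/(-4) = -¼*(-11) = 11/4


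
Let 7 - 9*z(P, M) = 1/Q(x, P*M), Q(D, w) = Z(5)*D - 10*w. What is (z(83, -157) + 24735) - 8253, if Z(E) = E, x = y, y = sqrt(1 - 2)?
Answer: 167933424435521/10188417675 + I/30565253025 ≈ 16483.0 + 3.2717e-11*I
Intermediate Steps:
y = I (y = sqrt(-1) = I ≈ 1.0*I)
x = I ≈ 1.0*I
Q(D, w) = -10*w + 5*D (Q(D, w) = 5*D - 10*w = -10*w + 5*D)
z(P, M) = 7/9 - 1/(9*(5*I - 10*M*P)) (z(P, M) = 7/9 - 1/(9*(-10*P*M + 5*I)) = 7/9 - 1/(9*(-10*M*P + 5*I)) = 7/9 - 1/(9*(5*I - 10*M*P)))
(z(83, -157) + 24735) - 8253 = ((1 - 35*I + 70*(-157)*83)/(45*(-I + 2*(-157)*83)) + 24735) - 8253 = ((1 - 35*I - 912170)/(45*(-I - 26062)) + 24735) - 8253 = ((-912169 - 35*I)/(45*(-26062 - I)) + 24735) - 8253 = (((-26062 + I)/679227845)*(-912169 - 35*I)/45 + 24735) - 8253 = ((-912169 - 35*I)*(-26062 + I)/30565253025 + 24735) - 8253 = (24735 + (-912169 - 35*I)*(-26062 + I)/30565253025) - 8253 = 16482 + (-912169 - 35*I)*(-26062 + I)/30565253025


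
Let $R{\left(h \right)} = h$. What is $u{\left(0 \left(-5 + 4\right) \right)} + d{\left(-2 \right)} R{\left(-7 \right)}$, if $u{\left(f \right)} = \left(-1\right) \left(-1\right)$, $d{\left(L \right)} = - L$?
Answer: $-13$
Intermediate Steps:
$u{\left(f \right)} = 1$
$u{\left(0 \left(-5 + 4\right) \right)} + d{\left(-2 \right)} R{\left(-7 \right)} = 1 + \left(-1\right) \left(-2\right) \left(-7\right) = 1 + 2 \left(-7\right) = 1 - 14 = -13$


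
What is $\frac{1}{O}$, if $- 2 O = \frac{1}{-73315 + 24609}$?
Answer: $97412$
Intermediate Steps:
$O = \frac{1}{97412}$ ($O = - \frac{1}{2 \left(-73315 + 24609\right)} = - \frac{1}{2 \left(-48706\right)} = \left(- \frac{1}{2}\right) \left(- \frac{1}{48706}\right) = \frac{1}{97412} \approx 1.0266 \cdot 10^{-5}$)
$\frac{1}{O} = \frac{1}{\frac{1}{97412}} = 97412$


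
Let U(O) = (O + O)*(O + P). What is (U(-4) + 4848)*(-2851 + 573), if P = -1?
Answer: -11134864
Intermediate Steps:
U(O) = 2*O*(-1 + O) (U(O) = (O + O)*(O - 1) = (2*O)*(-1 + O) = 2*O*(-1 + O))
(U(-4) + 4848)*(-2851 + 573) = (2*(-4)*(-1 - 4) + 4848)*(-2851 + 573) = (2*(-4)*(-5) + 4848)*(-2278) = (40 + 4848)*(-2278) = 4888*(-2278) = -11134864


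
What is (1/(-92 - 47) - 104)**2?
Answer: 209004849/19321 ≈ 10818.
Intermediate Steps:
(1/(-92 - 47) - 104)**2 = (1/(-139) - 104)**2 = (-1/139 - 104)**2 = (-14457/139)**2 = 209004849/19321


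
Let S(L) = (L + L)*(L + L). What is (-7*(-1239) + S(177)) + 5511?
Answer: 139500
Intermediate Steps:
S(L) = 4*L² (S(L) = (2*L)*(2*L) = 4*L²)
(-7*(-1239) + S(177)) + 5511 = (-7*(-1239) + 4*177²) + 5511 = (8673 + 4*31329) + 5511 = (8673 + 125316) + 5511 = 133989 + 5511 = 139500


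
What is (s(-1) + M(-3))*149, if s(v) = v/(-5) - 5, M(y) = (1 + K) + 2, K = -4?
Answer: -4321/5 ≈ -864.20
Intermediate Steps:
M(y) = -1 (M(y) = (1 - 4) + 2 = -3 + 2 = -1)
s(v) = -5 - v/5 (s(v) = v*(-⅕) - 5 = -v/5 - 5 = -5 - v/5)
(s(-1) + M(-3))*149 = ((-5 - ⅕*(-1)) - 1)*149 = ((-5 + ⅕) - 1)*149 = (-24/5 - 1)*149 = -29/5*149 = -4321/5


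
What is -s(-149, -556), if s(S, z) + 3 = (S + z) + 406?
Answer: 302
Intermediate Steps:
s(S, z) = 403 + S + z (s(S, z) = -3 + ((S + z) + 406) = -3 + (406 + S + z) = 403 + S + z)
-s(-149, -556) = -(403 - 149 - 556) = -1*(-302) = 302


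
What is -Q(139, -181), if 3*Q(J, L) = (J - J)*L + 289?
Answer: -289/3 ≈ -96.333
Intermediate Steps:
Q(J, L) = 289/3 (Q(J, L) = ((J - J)*L + 289)/3 = (0*L + 289)/3 = (0 + 289)/3 = (⅓)*289 = 289/3)
-Q(139, -181) = -1*289/3 = -289/3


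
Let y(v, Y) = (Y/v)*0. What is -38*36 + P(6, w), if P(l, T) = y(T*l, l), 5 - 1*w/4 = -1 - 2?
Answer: -1368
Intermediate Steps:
y(v, Y) = 0
w = 32 (w = 20 - 4*(-1 - 2) = 20 - 4*(-3) = 20 + 12 = 32)
P(l, T) = 0
-38*36 + P(6, w) = -38*36 + 0 = -1368 + 0 = -1368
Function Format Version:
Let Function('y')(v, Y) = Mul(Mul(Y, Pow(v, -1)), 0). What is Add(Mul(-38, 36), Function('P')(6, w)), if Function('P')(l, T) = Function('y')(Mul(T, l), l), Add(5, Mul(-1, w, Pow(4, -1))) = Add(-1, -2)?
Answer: -1368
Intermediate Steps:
Function('y')(v, Y) = 0
w = 32 (w = Add(20, Mul(-4, Add(-1, -2))) = Add(20, Mul(-4, -3)) = Add(20, 12) = 32)
Function('P')(l, T) = 0
Add(Mul(-38, 36), Function('P')(6, w)) = Add(Mul(-38, 36), 0) = Add(-1368, 0) = -1368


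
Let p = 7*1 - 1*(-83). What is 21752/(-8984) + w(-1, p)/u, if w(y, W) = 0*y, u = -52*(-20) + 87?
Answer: -2719/1123 ≈ -2.4212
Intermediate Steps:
u = 1127 (u = 1040 + 87 = 1127)
p = 90 (p = 7 + 83 = 90)
w(y, W) = 0
21752/(-8984) + w(-1, p)/u = 21752/(-8984) + 0/1127 = 21752*(-1/8984) + 0*(1/1127) = -2719/1123 + 0 = -2719/1123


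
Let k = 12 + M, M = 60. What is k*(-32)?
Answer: -2304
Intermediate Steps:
k = 72 (k = 12 + 60 = 72)
k*(-32) = 72*(-32) = -2304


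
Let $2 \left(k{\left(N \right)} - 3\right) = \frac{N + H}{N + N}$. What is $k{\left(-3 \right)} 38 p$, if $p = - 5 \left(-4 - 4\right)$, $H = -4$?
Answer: $\frac{16340}{3} \approx 5446.7$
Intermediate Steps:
$p = 40$ ($p = \left(-5\right) \left(-8\right) = 40$)
$k{\left(N \right)} = 3 + \frac{-4 + N}{4 N}$ ($k{\left(N \right)} = 3 + \frac{\left(N - 4\right) \frac{1}{N + N}}{2} = 3 + \frac{\left(-4 + N\right) \frac{1}{2 N}}{2} = 3 + \frac{\frac{1}{2} \frac{1}{N} \left(-4 + N\right)}{2} = 3 + \frac{-4 + N}{4 N}$)
$k{\left(-3 \right)} 38 p = \left(\frac{13}{4} - \frac{1}{-3}\right) 38 \cdot 40 = \left(\frac{13}{4} - - \frac{1}{3}\right) 38 \cdot 40 = \left(\frac{13}{4} + \frac{1}{3}\right) 38 \cdot 40 = \frac{43}{12} \cdot 38 \cdot 40 = \frac{817}{6} \cdot 40 = \frac{16340}{3}$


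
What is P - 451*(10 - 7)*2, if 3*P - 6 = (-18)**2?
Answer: -2596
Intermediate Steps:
P = 110 (P = 2 + (1/3)*(-18)**2 = 2 + (1/3)*324 = 2 + 108 = 110)
P - 451*(10 - 7)*2 = 110 - 451*(10 - 7)*2 = 110 - 1353*2 = 110 - 451*6 = 110 - 2706 = -2596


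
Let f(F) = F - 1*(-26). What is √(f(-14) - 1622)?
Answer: I*√1610 ≈ 40.125*I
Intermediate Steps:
f(F) = 26 + F (f(F) = F + 26 = 26 + F)
√(f(-14) - 1622) = √((26 - 14) - 1622) = √(12 - 1622) = √(-1610) = I*√1610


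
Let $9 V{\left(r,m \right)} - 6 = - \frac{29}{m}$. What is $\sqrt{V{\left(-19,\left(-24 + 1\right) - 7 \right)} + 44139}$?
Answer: $\frac{\sqrt{357532170}}{90} \approx 210.09$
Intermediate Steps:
$V{\left(r,m \right)} = \frac{2}{3} - \frac{29}{9 m}$ ($V{\left(r,m \right)} = \frac{2}{3} + \frac{\left(-29\right) \frac{1}{m}}{9} = \frac{2}{3} - \frac{29}{9 m}$)
$\sqrt{V{\left(-19,\left(-24 + 1\right) - 7 \right)} + 44139} = \sqrt{\frac{-29 + 6 \left(\left(-24 + 1\right) - 7\right)}{9 \left(\left(-24 + 1\right) - 7\right)} + 44139} = \sqrt{\frac{-29 + 6 \left(-23 - 7\right)}{9 \left(-23 - 7\right)} + 44139} = \sqrt{\frac{-29 + 6 \left(-30\right)}{9 \left(-30\right)} + 44139} = \sqrt{\frac{1}{9} \left(- \frac{1}{30}\right) \left(-29 - 180\right) + 44139} = \sqrt{\frac{1}{9} \left(- \frac{1}{30}\right) \left(-209\right) + 44139} = \sqrt{\frac{209}{270} + 44139} = \sqrt{\frac{11917739}{270}} = \frac{\sqrt{357532170}}{90}$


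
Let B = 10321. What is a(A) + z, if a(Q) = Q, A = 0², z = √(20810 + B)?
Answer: 3*√3459 ≈ 176.44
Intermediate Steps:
z = 3*√3459 (z = √(20810 + 10321) = √31131 = 3*√3459 ≈ 176.44)
A = 0
a(A) + z = 0 + 3*√3459 = 3*√3459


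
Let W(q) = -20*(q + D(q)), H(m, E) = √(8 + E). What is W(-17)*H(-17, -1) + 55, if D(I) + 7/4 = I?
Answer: 55 + 715*√7 ≈ 1946.7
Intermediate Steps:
D(I) = -7/4 + I
W(q) = 35 - 40*q (W(q) = -20*(q + (-7/4 + q)) = -20*(-7/4 + 2*q) = 35 - 40*q)
W(-17)*H(-17, -1) + 55 = (35 - 40*(-17))*√(8 - 1) + 55 = (35 + 680)*√7 + 55 = 715*√7 + 55 = 55 + 715*√7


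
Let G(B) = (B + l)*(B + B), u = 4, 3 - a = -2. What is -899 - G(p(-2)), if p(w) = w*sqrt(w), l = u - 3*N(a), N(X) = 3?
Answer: -883 - 20*I*sqrt(2) ≈ -883.0 - 28.284*I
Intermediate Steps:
a = 5 (a = 3 - 1*(-2) = 3 + 2 = 5)
l = -5 (l = 4 - 3*3 = 4 - 9 = -5)
p(w) = w**(3/2)
G(B) = 2*B*(-5 + B) (G(B) = (B - 5)*(B + B) = (-5 + B)*(2*B) = 2*B*(-5 + B))
-899 - G(p(-2)) = -899 - 2*(-2)**(3/2)*(-5 + (-2)**(3/2)) = -899 - 2*(-2*I*sqrt(2))*(-5 - 2*I*sqrt(2)) = -899 - (-4)*I*sqrt(2)*(-5 - 2*I*sqrt(2)) = -899 + 4*I*sqrt(2)*(-5 - 2*I*sqrt(2))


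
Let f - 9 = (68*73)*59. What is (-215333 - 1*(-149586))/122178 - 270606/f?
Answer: -52318409963/35784103530 ≈ -1.4621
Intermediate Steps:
f = 292885 (f = 9 + (68*73)*59 = 9 + 4964*59 = 9 + 292876 = 292885)
(-215333 - 1*(-149586))/122178 - 270606/f = (-215333 - 1*(-149586))/122178 - 270606/292885 = (-215333 + 149586)*(1/122178) - 270606*1/292885 = -65747*1/122178 - 270606/292885 = -65747/122178 - 270606/292885 = -52318409963/35784103530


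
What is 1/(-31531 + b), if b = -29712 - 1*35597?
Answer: -1/96840 ≈ -1.0326e-5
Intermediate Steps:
b = -65309 (b = -29712 - 35597 = -65309)
1/(-31531 + b) = 1/(-31531 - 65309) = 1/(-96840) = -1/96840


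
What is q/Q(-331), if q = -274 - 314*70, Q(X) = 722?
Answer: -11127/361 ≈ -30.823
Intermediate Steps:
q = -22254 (q = -274 - 21980 = -22254)
q/Q(-331) = -22254/722 = -22254*1/722 = -11127/361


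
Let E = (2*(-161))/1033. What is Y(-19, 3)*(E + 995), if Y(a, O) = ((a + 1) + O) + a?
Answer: -34935442/1033 ≈ -33819.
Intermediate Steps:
Y(a, O) = 1 + O + 2*a (Y(a, O) = ((1 + a) + O) + a = (1 + O + a) + a = 1 + O + 2*a)
E = -322/1033 (E = -322*1/1033 = -322/1033 ≈ -0.31171)
Y(-19, 3)*(E + 995) = (1 + 3 + 2*(-19))*(-322/1033 + 995) = (1 + 3 - 38)*(1027513/1033) = -34*1027513/1033 = -34935442/1033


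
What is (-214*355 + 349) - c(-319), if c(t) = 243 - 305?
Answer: -75559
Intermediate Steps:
c(t) = -62
(-214*355 + 349) - c(-319) = (-214*355 + 349) - 1*(-62) = (-75970 + 349) + 62 = -75621 + 62 = -75559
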